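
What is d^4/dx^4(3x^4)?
72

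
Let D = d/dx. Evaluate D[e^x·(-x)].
\left(- x - 1\right) e^{x}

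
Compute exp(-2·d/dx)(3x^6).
3 x^{6} - 36 x^{5} + 180 x^{4} - 480 x^{3} + 720 x^{2} - 576 x + 192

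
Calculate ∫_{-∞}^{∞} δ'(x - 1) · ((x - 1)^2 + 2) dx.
0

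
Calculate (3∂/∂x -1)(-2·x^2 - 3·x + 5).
2 x^{2} - 9 x - 14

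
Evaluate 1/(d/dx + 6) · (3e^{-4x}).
\frac{3 e^{- 4 x}}{2}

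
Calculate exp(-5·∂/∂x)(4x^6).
4 x^{6} - 120 x^{5} + 1500 x^{4} - 10000 x^{3} + 37500 x^{2} - 75000 x + 62500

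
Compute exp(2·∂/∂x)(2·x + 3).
2 x + 7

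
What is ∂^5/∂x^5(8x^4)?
0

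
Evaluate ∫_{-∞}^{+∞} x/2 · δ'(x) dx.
- \frac{1}{2}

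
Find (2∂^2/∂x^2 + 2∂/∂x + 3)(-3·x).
- 9 x - 6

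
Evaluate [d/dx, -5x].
-5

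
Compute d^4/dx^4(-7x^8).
- 11760 x^{4}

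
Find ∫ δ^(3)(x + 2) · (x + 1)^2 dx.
0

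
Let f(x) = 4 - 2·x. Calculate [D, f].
-2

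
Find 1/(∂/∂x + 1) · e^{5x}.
\frac{e^{5 x}}{6}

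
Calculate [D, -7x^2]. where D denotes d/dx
- 14 x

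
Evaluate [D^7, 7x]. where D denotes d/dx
49D^{6}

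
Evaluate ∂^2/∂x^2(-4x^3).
- 24 x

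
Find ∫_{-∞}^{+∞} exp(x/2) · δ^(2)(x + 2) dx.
\frac{1}{4 e}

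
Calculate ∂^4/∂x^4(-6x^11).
- 47520 x^{7}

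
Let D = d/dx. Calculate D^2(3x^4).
36 x^{2}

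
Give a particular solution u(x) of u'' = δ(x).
\frac{|x|}{2}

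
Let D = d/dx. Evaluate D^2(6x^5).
120 x^{3}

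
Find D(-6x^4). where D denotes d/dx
- 24 x^{3}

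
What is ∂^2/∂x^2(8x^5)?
160 x^{3}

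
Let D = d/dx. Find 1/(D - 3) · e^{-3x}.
- \frac{e^{- 3 x}}{6}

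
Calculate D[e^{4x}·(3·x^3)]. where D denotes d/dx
x^{2} \left(12 x + 9\right) e^{4 x}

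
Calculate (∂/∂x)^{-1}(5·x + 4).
\frac{5 x^{2}}{2} + 4 x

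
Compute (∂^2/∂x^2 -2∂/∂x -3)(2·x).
- 6 x - 4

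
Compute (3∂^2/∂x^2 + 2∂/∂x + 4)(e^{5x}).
89 e^{5 x}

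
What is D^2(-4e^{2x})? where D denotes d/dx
- 16 e^{2 x}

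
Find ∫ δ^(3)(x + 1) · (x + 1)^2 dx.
0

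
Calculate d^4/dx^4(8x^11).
63360 x^{7}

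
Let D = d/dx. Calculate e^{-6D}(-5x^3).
- 5 x^{3} + 90 x^{2} - 540 x + 1080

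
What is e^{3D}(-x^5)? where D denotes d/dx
- x^{5} - 15 x^{4} - 90 x^{3} - 270 x^{2} - 405 x - 243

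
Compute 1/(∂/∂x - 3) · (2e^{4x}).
2 e^{4 x}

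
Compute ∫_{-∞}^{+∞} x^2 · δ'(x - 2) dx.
-4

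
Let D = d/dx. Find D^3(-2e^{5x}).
- 250 e^{5 x}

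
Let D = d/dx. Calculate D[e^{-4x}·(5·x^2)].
10 x \left(1 - 2 x\right) e^{- 4 x}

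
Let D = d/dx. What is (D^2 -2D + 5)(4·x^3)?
4 x \left(5 x^{2} - 6 x + 6\right)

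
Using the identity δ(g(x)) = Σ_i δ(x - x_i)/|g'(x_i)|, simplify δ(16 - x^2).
\frac{\delta(x - 4) + \delta(x + 4)}{8}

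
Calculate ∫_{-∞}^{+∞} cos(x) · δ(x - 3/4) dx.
\cos{\left(\frac{3}{4} \right)}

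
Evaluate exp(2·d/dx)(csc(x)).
\csc{\left(x + 2 \right)}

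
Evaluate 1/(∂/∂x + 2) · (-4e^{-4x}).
2 e^{- 4 x}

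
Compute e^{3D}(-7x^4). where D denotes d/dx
- 7 x^{4} - 84 x^{3} - 378 x^{2} - 756 x - 567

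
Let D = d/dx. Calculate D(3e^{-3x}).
- 9 e^{- 3 x}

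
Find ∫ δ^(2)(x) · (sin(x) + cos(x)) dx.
-1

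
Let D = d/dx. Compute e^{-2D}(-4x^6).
- 4 x^{6} + 48 x^{5} - 240 x^{4} + 640 x^{3} - 960 x^{2} + 768 x - 256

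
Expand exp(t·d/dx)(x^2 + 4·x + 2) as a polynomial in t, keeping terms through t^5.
t^{2} + 2 t \left(x + 2\right) + x^{2} + 4 x + 2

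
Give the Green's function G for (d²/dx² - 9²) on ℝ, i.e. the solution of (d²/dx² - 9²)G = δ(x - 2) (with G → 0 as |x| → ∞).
-\frac{e^{-9|x - 2|}}{18}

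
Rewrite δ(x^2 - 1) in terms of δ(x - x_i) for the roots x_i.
\frac{\delta(x + 1) + \delta(x - 1)}{2}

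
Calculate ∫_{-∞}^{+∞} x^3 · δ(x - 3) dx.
27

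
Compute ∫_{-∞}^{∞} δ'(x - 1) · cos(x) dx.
\sin{\left(1 \right)}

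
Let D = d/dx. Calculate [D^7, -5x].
-35D^{6}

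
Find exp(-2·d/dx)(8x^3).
8 x^{3} - 48 x^{2} + 96 x - 64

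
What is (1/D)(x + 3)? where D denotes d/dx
\frac{x^{2}}{2} + 3 x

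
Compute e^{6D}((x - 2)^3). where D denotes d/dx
x^{3} + 12 x^{2} + 48 x + 64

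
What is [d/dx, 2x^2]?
4 x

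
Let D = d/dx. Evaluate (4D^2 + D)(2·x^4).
8 x^{2} \left(x + 12\right)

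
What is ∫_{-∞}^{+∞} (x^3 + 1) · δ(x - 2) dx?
9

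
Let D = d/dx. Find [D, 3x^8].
24 x^{7}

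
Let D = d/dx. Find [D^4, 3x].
12D^{3}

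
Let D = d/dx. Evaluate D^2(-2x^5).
- 40 x^{3}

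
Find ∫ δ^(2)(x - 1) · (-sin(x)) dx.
\sin{\left(1 \right)}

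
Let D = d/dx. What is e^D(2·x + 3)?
2 x + 5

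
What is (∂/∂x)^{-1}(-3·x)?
- \frac{3 x^{2}}{2}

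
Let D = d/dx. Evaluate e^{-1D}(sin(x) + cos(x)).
\sqrt{2} \cos{\left(- x + \frac{\pi}{4} + 1 \right)}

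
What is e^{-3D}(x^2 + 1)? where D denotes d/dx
x^{2} - 6 x + 10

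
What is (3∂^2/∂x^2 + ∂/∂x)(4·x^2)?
8 x + 24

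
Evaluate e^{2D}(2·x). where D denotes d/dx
2 x + 4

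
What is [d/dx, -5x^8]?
- 40 x^{7}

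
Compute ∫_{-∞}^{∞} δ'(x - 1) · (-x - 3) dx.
1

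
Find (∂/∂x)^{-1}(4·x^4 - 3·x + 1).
\frac{4 x^{5}}{5} - \frac{3 x^{2}}{2} + x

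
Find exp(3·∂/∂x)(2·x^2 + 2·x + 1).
2 x^{2} + 14 x + 25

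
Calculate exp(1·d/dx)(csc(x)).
\csc{\left(x + 1 \right)}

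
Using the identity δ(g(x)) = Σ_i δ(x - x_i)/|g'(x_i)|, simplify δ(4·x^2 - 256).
\frac{\delta(x - 8) + \delta(x + 8)}{64}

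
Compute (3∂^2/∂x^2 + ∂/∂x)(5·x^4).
20 x^{2} \left(x + 9\right)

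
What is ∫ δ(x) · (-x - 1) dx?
-1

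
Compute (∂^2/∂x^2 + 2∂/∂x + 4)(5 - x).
18 - 4 x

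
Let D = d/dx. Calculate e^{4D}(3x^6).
3 x^{6} + 72 x^{5} + 720 x^{4} + 3840 x^{3} + 11520 x^{2} + 18432 x + 12288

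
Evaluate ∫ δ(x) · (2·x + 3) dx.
3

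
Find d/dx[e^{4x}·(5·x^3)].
x^{2} \left(20 x + 15\right) e^{4 x}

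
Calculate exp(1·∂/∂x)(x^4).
x^{4} + 4 x^{3} + 6 x^{2} + 4 x + 1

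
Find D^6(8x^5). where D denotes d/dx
0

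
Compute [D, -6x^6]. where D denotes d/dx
- 36 x^{5}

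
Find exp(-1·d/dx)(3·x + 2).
3 x - 1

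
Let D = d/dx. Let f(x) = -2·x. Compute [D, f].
-2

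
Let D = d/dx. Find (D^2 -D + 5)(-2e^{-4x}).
- 50 e^{- 4 x}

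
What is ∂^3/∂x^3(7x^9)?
3528 x^{6}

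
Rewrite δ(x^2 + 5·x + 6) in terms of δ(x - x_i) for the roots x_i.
\frac{\delta(x + 3) + \delta(x + 2)}{1}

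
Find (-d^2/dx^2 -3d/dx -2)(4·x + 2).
- 8 x - 16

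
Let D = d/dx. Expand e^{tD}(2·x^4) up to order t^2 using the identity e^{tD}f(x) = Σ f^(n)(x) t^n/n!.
2 x^{2} \left(6 t^{2} + 4 t x + x^{2}\right)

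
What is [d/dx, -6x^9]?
- 54 x^{8}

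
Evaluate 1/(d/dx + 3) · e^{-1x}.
\frac{e^{- x}}{2}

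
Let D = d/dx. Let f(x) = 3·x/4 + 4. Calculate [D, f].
\frac{3}{4}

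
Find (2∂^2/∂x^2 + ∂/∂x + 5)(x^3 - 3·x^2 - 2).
5 x^{3} - 12 x^{2} + 6 x - 22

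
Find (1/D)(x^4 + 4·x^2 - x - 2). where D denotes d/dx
\frac{x^{5}}{5} + \frac{4 x^{3}}{3} - \frac{x^{2}}{2} - 2 x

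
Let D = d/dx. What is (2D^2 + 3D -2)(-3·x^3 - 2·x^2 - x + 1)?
6 x^{3} - 23 x^{2} - 46 x - 13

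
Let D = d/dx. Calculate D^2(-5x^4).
- 60 x^{2}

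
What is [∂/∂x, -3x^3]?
- 9 x^{2}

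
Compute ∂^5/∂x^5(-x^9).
- 15120 x^{4}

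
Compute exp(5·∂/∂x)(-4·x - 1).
- 4 x - 21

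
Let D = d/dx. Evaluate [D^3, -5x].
-15D^{2}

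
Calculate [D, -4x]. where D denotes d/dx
-4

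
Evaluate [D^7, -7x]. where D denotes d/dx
-49D^{6}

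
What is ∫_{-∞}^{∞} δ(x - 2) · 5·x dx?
10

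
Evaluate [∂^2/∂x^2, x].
2\frac{d}{dx}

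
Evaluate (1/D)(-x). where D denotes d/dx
- \frac{x^{2}}{2}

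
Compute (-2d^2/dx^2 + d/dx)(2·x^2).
4 x - 8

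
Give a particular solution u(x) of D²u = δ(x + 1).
\frac{|x + 1|}{2}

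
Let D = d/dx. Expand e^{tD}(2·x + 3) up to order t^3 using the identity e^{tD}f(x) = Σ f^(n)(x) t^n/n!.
2 t + 2 x + 3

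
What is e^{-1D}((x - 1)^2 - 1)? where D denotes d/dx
x^{2} - 4 x + 3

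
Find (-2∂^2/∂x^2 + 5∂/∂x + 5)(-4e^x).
- 32 e^{x}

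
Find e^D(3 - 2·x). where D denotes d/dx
1 - 2 x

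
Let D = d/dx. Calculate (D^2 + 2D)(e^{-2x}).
0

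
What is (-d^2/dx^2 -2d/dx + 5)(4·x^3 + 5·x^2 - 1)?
20 x^{3} + x^{2} - 44 x - 15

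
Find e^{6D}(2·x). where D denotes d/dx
2 x + 12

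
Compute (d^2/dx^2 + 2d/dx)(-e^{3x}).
- 15 e^{3 x}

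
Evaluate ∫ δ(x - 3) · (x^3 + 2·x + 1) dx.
34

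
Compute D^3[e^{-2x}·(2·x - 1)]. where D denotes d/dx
16 \left(2 - x\right) e^{- 2 x}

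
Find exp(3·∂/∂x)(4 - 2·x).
- 2 x - 2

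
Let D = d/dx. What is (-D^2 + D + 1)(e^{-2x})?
- 5 e^{- 2 x}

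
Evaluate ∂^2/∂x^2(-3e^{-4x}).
- 48 e^{- 4 x}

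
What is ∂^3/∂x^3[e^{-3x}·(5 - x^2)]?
9 \left(3 x^{2} - 6 x - 13\right) e^{- 3 x}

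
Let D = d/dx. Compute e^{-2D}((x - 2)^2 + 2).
x^{2} - 8 x + 18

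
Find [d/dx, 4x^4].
16 x^{3}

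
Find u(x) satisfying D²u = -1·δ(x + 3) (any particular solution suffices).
-\frac{|x + 3|}{2}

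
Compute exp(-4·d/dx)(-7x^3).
- 7 x^{3} + 84 x^{2} - 336 x + 448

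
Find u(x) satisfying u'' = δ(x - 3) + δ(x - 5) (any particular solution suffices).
\frac{|x - 3|}{2} + \frac{|x - 5|}{2}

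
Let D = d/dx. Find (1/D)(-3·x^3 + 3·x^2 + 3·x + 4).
- \frac{3 x^{4}}{4} + x^{3} + \frac{3 x^{2}}{2} + 4 x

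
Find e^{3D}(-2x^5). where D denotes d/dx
- 2 x^{5} - 30 x^{4} - 180 x^{3} - 540 x^{2} - 810 x - 486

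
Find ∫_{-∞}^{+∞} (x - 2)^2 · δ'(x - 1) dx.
2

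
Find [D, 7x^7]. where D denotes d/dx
49 x^{6}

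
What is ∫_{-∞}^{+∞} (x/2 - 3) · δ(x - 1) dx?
- \frac{5}{2}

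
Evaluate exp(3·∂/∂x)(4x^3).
4 x^{3} + 36 x^{2} + 108 x + 108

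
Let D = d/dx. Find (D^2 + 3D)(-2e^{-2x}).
4 e^{- 2 x}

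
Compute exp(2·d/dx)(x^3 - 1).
x^{3} + 6 x^{2} + 12 x + 7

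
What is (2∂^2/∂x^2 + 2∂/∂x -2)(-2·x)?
4 x - 4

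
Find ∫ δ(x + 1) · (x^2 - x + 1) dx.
3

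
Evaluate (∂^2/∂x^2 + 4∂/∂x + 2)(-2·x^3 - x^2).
- 4 x^{3} - 26 x^{2} - 20 x - 2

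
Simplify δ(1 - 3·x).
\frac{\delta(x - 1/3)}{3}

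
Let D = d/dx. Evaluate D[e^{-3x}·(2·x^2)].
2 x \left(2 - 3 x\right) e^{- 3 x}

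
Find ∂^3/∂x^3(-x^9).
- 504 x^{6}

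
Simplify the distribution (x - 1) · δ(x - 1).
0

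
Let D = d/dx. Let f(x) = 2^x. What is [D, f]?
2^{x} \log{\left(2 \right)}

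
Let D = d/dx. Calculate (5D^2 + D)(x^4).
4 x^{2} \left(x + 15\right)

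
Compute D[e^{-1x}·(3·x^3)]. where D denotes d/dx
3 x^{2} \left(3 - x\right) e^{- x}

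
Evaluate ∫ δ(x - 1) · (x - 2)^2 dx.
1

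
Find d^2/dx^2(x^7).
42 x^{5}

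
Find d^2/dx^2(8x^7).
336 x^{5}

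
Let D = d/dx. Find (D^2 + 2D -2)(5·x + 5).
- 10 x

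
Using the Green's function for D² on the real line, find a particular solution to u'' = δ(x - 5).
\frac{|x - 5|}{2}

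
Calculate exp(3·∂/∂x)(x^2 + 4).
x^{2} + 6 x + 13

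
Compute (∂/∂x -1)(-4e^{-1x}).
8 e^{- x}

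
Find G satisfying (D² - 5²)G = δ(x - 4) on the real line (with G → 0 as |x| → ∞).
-\frac{e^{-5|x - 4|}}{10}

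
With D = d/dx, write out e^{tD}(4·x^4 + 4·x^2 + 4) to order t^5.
4 t^{4} + 16 t^{3} x + 4 t^{2} \left(6 x^{2} + 1\right) + 8 t x \left(2 x^{2} + 1\right) + 4 x^{4} + 4 x^{2} + 4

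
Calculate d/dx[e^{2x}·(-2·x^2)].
4 x \left(- x - 1\right) e^{2 x}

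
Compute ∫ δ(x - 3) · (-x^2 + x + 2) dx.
-4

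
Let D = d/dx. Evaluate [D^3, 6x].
18D^{2}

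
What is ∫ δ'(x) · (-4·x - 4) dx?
4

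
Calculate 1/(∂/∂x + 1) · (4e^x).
2 e^{x}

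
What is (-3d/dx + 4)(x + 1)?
4 x + 1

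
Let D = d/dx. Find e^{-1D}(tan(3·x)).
\tan{\left(3 x - 3 \right)}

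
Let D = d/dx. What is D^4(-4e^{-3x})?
- 324 e^{- 3 x}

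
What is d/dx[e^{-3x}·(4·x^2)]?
4 x \left(2 - 3 x\right) e^{- 3 x}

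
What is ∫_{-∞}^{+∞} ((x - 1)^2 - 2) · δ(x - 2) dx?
-1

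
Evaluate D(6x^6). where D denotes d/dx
36 x^{5}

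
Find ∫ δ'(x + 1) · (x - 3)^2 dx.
8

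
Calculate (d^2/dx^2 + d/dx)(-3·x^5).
15 x^{3} \left(- x - 4\right)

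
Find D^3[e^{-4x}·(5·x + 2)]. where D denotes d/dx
16 \left(7 - 20 x\right) e^{- 4 x}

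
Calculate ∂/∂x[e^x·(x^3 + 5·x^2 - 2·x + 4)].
\left(x^{3} + 8 x^{2} + 8 x + 2\right) e^{x}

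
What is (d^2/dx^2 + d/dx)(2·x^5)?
10 x^{3} \left(x + 4\right)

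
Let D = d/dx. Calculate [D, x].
1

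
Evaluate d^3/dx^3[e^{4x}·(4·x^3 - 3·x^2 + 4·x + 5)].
\left(256 x^{3} + 384 x^{2} + 256 x + 464\right) e^{4 x}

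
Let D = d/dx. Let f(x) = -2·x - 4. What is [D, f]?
-2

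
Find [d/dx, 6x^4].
24 x^{3}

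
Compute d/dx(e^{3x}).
3 e^{3 x}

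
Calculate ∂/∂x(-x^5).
- 5 x^{4}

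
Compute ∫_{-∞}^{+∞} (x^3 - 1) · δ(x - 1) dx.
0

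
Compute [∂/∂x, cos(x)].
- \sin{\left(x \right)}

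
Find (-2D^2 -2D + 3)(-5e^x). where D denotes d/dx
5 e^{x}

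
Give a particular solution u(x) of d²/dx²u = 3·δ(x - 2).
\frac{3|x - 2|}{2}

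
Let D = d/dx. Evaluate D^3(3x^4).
72 x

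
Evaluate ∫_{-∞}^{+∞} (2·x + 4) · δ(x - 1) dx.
6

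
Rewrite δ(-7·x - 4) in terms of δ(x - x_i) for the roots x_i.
\frac{\delta(x + 4/7)}{7}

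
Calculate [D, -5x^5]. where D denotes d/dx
- 25 x^{4}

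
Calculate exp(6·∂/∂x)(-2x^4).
- 2 x^{4} - 48 x^{3} - 432 x^{2} - 1728 x - 2592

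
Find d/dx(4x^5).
20 x^{4}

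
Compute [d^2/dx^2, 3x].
6\frac{d}{dx}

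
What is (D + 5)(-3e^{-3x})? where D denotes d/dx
- 6 e^{- 3 x}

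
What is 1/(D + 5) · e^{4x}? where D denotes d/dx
\frac{e^{4 x}}{9}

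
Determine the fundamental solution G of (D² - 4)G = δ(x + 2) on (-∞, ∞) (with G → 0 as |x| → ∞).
-\frac{e^{-2|x + 2|}}{4}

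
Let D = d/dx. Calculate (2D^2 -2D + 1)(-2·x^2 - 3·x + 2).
x \left(5 - 2 x\right)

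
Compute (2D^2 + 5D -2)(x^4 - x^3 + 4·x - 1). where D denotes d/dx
- 2 x^{4} + 22 x^{3} + 9 x^{2} - 20 x + 22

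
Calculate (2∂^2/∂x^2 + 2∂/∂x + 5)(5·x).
25 x + 10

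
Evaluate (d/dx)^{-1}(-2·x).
- x^{2}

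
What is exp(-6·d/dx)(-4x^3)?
- 4 x^{3} + 72 x^{2} - 432 x + 864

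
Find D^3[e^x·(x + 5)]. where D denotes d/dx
\left(x + 8\right) e^{x}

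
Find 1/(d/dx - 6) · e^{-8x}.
- \frac{e^{- 8 x}}{14}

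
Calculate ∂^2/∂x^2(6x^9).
432 x^{7}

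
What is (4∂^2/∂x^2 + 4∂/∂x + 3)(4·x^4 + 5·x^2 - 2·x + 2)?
12 x^{4} + 64 x^{3} + 207 x^{2} + 34 x + 38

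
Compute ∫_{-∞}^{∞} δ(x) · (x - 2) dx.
-2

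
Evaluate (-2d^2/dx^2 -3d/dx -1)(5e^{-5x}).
- 180 e^{- 5 x}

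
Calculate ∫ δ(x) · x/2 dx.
0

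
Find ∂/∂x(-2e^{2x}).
- 4 e^{2 x}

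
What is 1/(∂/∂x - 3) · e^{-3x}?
- \frac{e^{- 3 x}}{6}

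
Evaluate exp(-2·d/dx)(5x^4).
5 x^{4} - 40 x^{3} + 120 x^{2} - 160 x + 80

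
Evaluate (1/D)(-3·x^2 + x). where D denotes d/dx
- x^{3} + \frac{x^{2}}{2}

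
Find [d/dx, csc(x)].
- \cot{\left(x \right)} \csc{\left(x \right)}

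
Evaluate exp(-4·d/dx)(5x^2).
5 x^{2} - 40 x + 80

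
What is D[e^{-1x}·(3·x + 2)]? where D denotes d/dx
\left(1 - 3 x\right) e^{- x}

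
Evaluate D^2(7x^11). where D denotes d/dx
770 x^{9}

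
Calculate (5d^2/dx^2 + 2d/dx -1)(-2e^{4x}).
- 174 e^{4 x}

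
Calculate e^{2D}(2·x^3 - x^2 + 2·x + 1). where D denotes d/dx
2 x^{3} + 11 x^{2} + 22 x + 17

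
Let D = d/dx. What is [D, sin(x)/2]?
\frac{\cos{\left(x \right)}}{2}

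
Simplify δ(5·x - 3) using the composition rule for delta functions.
\frac{\delta(x - 3/5)}{5}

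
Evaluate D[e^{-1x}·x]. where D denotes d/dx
\left(1 - x\right) e^{- x}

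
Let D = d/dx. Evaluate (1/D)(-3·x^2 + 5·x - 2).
- x^{3} + \frac{5 x^{2}}{2} - 2 x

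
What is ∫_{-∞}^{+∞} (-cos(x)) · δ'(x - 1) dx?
- \sin{\left(1 \right)}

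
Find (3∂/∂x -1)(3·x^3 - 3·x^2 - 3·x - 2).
- 3 x^{3} + 30 x^{2} - 15 x - 7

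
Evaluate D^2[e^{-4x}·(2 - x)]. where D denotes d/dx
8 \left(5 - 2 x\right) e^{- 4 x}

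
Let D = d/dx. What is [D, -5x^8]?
- 40 x^{7}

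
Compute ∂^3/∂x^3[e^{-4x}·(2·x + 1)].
32 \left(1 - 4 x\right) e^{- 4 x}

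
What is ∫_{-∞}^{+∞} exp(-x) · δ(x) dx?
1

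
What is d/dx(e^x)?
e^{x}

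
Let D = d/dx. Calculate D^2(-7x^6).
- 210 x^{4}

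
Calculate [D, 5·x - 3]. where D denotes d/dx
5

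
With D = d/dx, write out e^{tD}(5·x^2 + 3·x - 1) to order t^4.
5 t^{2} + t \left(10 x + 3\right) + 5 x^{2} + 3 x - 1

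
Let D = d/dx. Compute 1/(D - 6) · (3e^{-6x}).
- \frac{e^{- 6 x}}{4}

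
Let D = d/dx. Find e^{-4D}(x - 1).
x - 5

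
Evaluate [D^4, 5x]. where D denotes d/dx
20D^{3}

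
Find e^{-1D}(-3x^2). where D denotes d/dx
- 3 x^{2} + 6 x - 3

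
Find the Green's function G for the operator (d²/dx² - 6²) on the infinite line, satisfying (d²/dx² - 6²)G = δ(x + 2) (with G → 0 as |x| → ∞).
-\frac{e^{-6|x + 2|}}{12}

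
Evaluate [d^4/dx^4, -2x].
-8\frac{d^{3}}{dx^{3}}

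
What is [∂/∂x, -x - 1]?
-1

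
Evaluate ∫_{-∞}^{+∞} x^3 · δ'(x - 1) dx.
-3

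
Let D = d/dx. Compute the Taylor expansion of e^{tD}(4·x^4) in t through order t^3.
4 x \left(4 t^{3} + 6 t^{2} x + 4 t x^{2} + x^{3}\right)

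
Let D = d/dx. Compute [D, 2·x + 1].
2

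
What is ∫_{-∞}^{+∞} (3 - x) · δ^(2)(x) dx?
0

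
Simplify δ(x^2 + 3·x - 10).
\frac{\delta(x + 5) + \delta(x - 2)}{7}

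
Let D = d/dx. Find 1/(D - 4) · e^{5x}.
e^{5 x}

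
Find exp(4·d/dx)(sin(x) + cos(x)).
\sqrt{2} \sin{\left(x + \frac{\pi}{4} + 4 \right)}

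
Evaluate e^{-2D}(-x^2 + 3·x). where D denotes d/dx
- x^{2} + 7 x - 10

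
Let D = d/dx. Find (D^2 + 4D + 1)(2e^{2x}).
26 e^{2 x}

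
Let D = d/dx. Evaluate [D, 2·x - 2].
2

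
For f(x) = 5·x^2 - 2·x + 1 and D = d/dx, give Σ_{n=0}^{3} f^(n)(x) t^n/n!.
5 t^{2} + 2 t \left(5 x - 1\right) + 5 x^{2} - 2 x + 1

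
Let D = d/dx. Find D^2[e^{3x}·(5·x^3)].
15 x \left(3 x^{2} + 6 x + 2\right) e^{3 x}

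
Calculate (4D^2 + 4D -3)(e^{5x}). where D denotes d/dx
117 e^{5 x}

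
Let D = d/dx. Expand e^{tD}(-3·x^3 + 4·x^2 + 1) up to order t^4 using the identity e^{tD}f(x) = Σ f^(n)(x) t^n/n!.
- 3 t^{3} - t^{2} \left(9 x - 4\right) - t x \left(9 x - 8\right) - 3 x^{3} + 4 x^{2} + 1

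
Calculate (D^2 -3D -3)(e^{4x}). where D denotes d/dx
e^{4 x}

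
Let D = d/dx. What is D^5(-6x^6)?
- 4320 x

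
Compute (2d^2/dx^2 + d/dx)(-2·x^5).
10 x^{3} \left(- x - 8\right)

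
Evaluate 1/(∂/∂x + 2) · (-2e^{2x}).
- \frac{e^{2 x}}{2}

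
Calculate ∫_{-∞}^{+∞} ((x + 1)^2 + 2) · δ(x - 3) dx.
18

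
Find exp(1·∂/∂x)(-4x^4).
- 4 x^{4} - 16 x^{3} - 24 x^{2} - 16 x - 4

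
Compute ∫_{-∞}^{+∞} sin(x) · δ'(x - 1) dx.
- \cos{\left(1 \right)}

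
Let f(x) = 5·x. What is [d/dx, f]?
5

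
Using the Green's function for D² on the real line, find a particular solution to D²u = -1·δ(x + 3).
-\frac{|x + 3|}{2}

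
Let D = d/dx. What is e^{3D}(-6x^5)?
- 6 x^{5} - 90 x^{4} - 540 x^{3} - 1620 x^{2} - 2430 x - 1458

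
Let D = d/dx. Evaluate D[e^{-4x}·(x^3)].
x^{2} \left(3 - 4 x\right) e^{- 4 x}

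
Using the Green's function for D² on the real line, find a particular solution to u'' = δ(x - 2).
\frac{|x - 2|}{2}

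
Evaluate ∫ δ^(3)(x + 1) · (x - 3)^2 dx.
0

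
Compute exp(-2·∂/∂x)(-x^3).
- x^{3} + 6 x^{2} - 12 x + 8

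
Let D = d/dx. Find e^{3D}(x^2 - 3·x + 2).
x^{2} + 3 x + 2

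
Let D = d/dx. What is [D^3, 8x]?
24D^{2}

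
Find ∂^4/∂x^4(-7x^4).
-168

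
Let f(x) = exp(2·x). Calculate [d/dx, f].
2 e^{2 x}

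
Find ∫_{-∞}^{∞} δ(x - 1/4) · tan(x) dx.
\tan{\left(\frac{1}{4} \right)}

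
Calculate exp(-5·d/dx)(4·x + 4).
4 x - 16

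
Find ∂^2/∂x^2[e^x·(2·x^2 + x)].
\left(2 x^{2} + 9 x + 6\right) e^{x}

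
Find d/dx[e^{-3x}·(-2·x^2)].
2 x \left(3 x - 2\right) e^{- 3 x}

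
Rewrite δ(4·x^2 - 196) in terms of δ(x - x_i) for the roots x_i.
\frac{\delta(x - 7) + \delta(x + 7)}{56}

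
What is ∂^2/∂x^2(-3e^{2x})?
- 12 e^{2 x}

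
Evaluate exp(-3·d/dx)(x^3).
x^{3} - 9 x^{2} + 27 x - 27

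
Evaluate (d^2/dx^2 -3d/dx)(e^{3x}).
0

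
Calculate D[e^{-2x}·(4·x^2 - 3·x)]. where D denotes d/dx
\left(- 8 x^{2} + 14 x - 3\right) e^{- 2 x}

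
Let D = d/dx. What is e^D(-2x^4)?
- 2 x^{4} - 8 x^{3} - 12 x^{2} - 8 x - 2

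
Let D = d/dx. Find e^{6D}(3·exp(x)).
3 e^{x + 6}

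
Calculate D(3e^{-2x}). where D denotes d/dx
- 6 e^{- 2 x}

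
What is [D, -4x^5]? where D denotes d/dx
- 20 x^{4}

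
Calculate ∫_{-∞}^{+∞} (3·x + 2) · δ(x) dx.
2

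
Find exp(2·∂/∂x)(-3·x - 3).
- 3 x - 9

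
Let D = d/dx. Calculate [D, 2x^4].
8 x^{3}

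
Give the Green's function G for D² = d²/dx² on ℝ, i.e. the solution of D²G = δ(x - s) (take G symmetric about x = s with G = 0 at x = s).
\frac{|x - s|}{2}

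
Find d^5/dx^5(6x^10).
181440 x^{5}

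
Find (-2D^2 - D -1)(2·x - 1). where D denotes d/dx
- 2 x - 1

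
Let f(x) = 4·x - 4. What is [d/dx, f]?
4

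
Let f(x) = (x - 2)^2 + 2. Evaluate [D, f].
2 x - 4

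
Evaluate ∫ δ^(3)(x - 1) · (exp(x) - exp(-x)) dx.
- 2 \cosh{\left(1 \right)}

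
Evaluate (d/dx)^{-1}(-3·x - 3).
- \frac{3 x^{2}}{2} - 3 x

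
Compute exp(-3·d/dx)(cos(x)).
\cos{\left(x - 3 \right)}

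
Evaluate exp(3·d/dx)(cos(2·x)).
\cos{\left(2 x + 6 \right)}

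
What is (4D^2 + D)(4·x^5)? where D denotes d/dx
20 x^{3} \left(x + 16\right)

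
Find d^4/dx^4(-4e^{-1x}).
- 4 e^{- x}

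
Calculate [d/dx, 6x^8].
48 x^{7}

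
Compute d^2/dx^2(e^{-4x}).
16 e^{- 4 x}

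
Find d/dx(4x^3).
12 x^{2}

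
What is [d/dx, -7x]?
-7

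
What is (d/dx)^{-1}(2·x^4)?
\frac{2 x^{5}}{5}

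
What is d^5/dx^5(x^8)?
6720 x^{3}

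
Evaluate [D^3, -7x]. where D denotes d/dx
-21D^{2}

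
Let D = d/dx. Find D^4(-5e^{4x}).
- 1280 e^{4 x}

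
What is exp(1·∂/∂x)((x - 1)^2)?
x^{2}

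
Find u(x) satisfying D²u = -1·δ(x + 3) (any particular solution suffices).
-\frac{|x + 3|}{2}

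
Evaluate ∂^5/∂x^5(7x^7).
17640 x^{2}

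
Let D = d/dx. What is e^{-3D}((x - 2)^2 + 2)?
x^{2} - 10 x + 27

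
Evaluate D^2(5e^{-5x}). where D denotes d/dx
125 e^{- 5 x}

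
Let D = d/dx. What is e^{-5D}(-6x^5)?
- 6 x^{5} + 150 x^{4} - 1500 x^{3} + 7500 x^{2} - 18750 x + 18750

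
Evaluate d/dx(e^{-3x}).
- 3 e^{- 3 x}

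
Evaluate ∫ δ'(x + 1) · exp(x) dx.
- \frac{1}{e}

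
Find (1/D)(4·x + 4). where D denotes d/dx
2 x^{2} + 4 x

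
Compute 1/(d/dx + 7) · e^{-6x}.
e^{- 6 x}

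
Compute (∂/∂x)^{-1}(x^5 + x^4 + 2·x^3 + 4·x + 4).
\frac{x^{6}}{6} + \frac{x^{5}}{5} + \frac{x^{4}}{2} + 2 x^{2} + 4 x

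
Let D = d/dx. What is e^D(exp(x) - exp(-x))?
2 \sinh{\left(x + 1 \right)}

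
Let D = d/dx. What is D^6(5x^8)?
100800 x^{2}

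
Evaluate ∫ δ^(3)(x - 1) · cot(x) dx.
6 \cot^{4}{\left(1 \right)} + 2 + 8 \cot^{2}{\left(1 \right)}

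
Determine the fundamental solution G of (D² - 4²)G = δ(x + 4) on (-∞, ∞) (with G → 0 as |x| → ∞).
-\frac{e^{-4|x + 4|}}{8}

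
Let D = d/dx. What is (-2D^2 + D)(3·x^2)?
6 x - 12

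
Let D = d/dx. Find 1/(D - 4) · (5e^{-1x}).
- e^{- x}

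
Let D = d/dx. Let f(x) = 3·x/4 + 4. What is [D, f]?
\frac{3}{4}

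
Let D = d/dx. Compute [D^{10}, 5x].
50D^{9}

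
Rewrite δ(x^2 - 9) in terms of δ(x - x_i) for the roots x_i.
\frac{\delta(x + 3) + \delta(x - 3)}{6}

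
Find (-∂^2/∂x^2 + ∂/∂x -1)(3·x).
3 - 3 x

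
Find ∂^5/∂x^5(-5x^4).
0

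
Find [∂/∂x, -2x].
-2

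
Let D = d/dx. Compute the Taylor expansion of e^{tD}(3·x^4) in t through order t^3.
3 x \left(4 t^{3} + 6 t^{2} x + 4 t x^{2} + x^{3}\right)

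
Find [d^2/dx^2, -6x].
-12\frac{d}{dx}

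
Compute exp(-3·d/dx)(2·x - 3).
2 x - 9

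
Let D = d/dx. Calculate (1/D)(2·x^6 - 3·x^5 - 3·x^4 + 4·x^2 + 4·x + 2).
\frac{2 x^{7}}{7} - \frac{x^{6}}{2} - \frac{3 x^{5}}{5} + \frac{4 x^{3}}{3} + 2 x^{2} + 2 x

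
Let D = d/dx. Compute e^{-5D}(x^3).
x^{3} - 15 x^{2} + 75 x - 125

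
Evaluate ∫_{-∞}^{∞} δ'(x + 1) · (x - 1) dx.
-1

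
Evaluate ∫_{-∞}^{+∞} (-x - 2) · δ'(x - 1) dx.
1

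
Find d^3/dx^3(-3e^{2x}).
- 24 e^{2 x}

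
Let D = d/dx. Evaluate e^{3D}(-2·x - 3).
- 2 x - 9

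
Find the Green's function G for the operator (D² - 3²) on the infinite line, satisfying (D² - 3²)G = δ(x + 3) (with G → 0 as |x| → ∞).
-\frac{e^{-3|x + 3|}}{6}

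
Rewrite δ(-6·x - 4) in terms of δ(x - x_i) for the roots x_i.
\frac{\delta(x + 2/3)}{6}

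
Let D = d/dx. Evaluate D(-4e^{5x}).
- 20 e^{5 x}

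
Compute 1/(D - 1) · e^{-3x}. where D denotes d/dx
- \frac{e^{- 3 x}}{4}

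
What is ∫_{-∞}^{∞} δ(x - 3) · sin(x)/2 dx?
\frac{\sin{\left(3 \right)}}{2}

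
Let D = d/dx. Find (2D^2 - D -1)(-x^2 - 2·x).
x^{2} + 4 x - 2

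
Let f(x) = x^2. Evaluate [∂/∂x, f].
2 x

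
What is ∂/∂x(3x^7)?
21 x^{6}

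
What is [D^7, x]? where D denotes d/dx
7D^{6}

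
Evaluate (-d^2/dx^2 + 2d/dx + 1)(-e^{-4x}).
23 e^{- 4 x}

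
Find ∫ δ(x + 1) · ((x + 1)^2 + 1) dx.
1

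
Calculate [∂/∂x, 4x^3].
12 x^{2}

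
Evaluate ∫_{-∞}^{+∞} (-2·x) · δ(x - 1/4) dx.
- \frac{1}{2}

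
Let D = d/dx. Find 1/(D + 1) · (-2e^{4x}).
- \frac{2 e^{4 x}}{5}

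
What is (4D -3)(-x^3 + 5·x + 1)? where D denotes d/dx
3 x^{3} - 12 x^{2} - 15 x + 17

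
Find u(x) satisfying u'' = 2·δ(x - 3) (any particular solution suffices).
|x - 3|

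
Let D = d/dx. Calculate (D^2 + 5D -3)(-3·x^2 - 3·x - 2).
9 x^{2} - 21 x - 15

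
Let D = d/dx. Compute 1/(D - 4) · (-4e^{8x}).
- e^{8 x}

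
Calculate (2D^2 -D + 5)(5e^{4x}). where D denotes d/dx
165 e^{4 x}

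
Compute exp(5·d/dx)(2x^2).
2 x^{2} + 20 x + 50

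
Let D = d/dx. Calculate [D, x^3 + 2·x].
3 x^{2} + 2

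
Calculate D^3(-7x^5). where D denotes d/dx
- 420 x^{2}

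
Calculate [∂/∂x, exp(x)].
e^{x}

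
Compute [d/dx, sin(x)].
\cos{\left(x \right)}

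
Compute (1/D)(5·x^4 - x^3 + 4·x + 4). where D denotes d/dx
x^{5} - \frac{x^{4}}{4} + 2 x^{2} + 4 x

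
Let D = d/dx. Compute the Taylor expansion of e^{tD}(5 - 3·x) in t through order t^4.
- 3 t - 3 x + 5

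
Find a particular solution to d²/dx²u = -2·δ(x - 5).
-|x - 5|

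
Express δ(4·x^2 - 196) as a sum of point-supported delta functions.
\frac{\delta(x - 7) + \delta(x + 7)}{56}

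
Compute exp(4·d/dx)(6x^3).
6 x^{3} + 72 x^{2} + 288 x + 384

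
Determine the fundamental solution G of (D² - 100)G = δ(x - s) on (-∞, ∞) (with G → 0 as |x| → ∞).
-\frac{e^{-10|x-s|}}{20}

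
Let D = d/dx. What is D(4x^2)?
8 x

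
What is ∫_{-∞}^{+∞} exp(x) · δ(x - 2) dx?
e^{2}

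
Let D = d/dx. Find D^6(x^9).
60480 x^{3}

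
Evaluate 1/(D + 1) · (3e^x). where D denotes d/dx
\frac{3 e^{x}}{2}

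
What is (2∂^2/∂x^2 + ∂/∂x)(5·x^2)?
10 x + 20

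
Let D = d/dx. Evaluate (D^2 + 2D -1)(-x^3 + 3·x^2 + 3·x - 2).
x^{3} - 9 x^{2} + 3 x + 14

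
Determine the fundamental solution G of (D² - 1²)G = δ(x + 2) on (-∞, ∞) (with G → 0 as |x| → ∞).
-\frac{e^{-|x + 2|}}{2}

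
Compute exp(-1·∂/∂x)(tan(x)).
\tan{\left(x - 1 \right)}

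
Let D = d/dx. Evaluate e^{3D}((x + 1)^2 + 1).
x^{2} + 8 x + 17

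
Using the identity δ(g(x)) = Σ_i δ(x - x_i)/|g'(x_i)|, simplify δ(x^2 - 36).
\frac{\delta(x - 6) + \delta(x + 6)}{12}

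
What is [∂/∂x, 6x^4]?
24 x^{3}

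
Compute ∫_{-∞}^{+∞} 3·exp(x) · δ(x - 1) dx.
3 e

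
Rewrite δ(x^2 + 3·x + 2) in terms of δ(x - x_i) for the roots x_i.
\frac{\delta(x + 1) + \delta(x + 2)}{1}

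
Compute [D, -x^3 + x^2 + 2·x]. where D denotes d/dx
- 3 x^{2} + 2 x + 2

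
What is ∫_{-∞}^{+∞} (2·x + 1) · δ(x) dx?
1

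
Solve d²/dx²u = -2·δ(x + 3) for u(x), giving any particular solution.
-|x + 3|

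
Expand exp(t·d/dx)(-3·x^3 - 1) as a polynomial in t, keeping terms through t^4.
- 3 t^{3} - 9 t^{2} x - 9 t x^{2} - 3 x^{3} - 1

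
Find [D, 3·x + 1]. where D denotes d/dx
3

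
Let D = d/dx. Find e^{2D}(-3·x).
- 3 x - 6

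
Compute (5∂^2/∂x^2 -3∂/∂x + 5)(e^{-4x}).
97 e^{- 4 x}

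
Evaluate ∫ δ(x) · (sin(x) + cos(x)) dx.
1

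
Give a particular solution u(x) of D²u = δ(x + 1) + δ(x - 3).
\frac{|x + 1|}{2} + \frac{|x - 3|}{2}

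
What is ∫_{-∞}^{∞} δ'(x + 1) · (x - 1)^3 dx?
-12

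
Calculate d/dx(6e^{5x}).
30 e^{5 x}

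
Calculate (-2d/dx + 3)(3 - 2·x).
13 - 6 x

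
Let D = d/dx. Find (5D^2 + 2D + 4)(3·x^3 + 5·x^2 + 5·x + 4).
12 x^{3} + 38 x^{2} + 130 x + 76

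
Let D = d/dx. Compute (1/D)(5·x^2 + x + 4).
\frac{5 x^{3}}{3} + \frac{x^{2}}{2} + 4 x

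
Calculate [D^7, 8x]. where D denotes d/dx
56D^{6}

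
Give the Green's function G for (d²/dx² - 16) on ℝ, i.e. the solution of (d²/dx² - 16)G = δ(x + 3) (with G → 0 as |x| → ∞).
-\frac{e^{-4|x + 3|}}{8}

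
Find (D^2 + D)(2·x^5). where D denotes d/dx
10 x^{3} \left(x + 4\right)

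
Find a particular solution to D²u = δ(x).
\frac{|x|}{2}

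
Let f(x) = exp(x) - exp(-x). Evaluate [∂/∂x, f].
2 \cosh{\left(x \right)}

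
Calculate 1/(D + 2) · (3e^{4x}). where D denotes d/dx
\frac{e^{4 x}}{2}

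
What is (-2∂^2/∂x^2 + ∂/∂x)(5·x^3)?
15 x \left(x - 4\right)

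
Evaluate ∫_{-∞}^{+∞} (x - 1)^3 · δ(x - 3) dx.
8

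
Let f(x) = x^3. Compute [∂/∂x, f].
3 x^{2}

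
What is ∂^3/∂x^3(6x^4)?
144 x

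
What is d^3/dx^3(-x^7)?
- 210 x^{4}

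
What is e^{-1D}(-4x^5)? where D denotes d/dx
- 4 x^{5} + 20 x^{4} - 40 x^{3} + 40 x^{2} - 20 x + 4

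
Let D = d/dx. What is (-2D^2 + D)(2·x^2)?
4 x - 8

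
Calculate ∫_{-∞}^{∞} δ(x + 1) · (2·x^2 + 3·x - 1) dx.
-2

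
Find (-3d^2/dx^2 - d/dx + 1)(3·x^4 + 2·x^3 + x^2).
3 x^{4} - 10 x^{3} - 113 x^{2} - 38 x - 6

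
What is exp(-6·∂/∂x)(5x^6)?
5 x^{6} - 180 x^{5} + 2700 x^{4} - 21600 x^{3} + 97200 x^{2} - 233280 x + 233280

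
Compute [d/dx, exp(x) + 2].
e^{x}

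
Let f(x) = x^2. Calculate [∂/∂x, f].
2 x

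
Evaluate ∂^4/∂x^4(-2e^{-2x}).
- 32 e^{- 2 x}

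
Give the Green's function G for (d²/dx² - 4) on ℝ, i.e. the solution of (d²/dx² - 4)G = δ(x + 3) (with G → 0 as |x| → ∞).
-\frac{e^{-2|x + 3|}}{4}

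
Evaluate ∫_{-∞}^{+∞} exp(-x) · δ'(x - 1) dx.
e^{-1}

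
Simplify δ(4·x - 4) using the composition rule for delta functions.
\frac{\delta(x - 1)}{4}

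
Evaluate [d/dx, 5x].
5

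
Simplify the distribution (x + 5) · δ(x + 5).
0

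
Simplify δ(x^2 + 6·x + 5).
\frac{\delta(x + 5) + \delta(x + 1)}{4}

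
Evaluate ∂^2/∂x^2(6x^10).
540 x^{8}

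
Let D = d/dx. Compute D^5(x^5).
120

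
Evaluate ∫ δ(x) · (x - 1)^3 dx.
-1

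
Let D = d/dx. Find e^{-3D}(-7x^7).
- 7 x^{7} + 147 x^{6} - 1323 x^{5} + 6615 x^{4} - 19845 x^{3} + 35721 x^{2} - 35721 x + 15309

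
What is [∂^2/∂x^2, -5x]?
-10\frac{d}{dx}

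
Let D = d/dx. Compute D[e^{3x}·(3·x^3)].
9 x^{2} \left(x + 1\right) e^{3 x}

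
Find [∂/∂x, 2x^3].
6 x^{2}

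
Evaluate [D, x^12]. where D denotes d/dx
12 x^{11}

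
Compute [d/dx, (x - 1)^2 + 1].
2 x - 2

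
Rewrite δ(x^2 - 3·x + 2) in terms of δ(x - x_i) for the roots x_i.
\frac{\delta(x - 2) + \delta(x - 1)}{1}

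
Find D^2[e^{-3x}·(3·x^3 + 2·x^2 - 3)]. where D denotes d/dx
\left(27 x^{3} - 36 x^{2} - 6 x - 23\right) e^{- 3 x}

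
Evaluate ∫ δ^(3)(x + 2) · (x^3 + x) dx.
-6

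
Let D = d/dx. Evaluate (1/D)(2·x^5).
\frac{x^{6}}{3}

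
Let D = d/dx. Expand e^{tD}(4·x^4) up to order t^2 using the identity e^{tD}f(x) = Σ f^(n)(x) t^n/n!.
4 x^{2} \left(6 t^{2} + 4 t x + x^{2}\right)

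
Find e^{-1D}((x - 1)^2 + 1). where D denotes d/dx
x^{2} - 4 x + 5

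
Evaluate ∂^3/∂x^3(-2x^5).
- 120 x^{2}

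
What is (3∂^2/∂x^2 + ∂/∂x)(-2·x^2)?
- 4 x - 12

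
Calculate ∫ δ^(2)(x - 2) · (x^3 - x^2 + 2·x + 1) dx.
10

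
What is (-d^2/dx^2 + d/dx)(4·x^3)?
12 x \left(x - 2\right)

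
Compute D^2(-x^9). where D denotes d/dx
- 72 x^{7}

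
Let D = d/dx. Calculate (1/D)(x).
\frac{x^{2}}{2}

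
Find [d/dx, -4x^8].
- 32 x^{7}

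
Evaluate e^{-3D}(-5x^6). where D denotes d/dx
- 5 x^{6} + 90 x^{5} - 675 x^{4} + 2700 x^{3} - 6075 x^{2} + 7290 x - 3645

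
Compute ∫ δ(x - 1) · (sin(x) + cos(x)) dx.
\cos{\left(1 \right)} + \sin{\left(1 \right)}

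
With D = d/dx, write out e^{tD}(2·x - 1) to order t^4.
2 t + 2 x - 1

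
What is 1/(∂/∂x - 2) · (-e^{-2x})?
\frac{e^{- 2 x}}{4}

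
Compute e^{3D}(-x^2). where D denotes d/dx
- x^{2} - 6 x - 9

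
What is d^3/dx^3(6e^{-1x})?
- 6 e^{- x}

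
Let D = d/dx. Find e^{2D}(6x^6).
6 x^{6} + 72 x^{5} + 360 x^{4} + 960 x^{3} + 1440 x^{2} + 1152 x + 384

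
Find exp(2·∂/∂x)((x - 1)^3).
x^{3} + 3 x^{2} + 3 x + 1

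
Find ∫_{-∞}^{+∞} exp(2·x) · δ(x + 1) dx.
e^{-2}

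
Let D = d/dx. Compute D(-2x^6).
- 12 x^{5}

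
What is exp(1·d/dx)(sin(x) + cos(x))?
\sqrt{2} \sin{\left(x + \frac{\pi}{4} + 1 \right)}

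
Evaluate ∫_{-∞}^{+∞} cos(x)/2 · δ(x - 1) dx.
\frac{\cos{\left(1 \right)}}{2}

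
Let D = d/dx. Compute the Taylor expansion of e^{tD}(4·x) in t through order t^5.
4 t + 4 x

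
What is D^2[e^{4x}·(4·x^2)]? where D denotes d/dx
\left(64 x^{2} + 64 x + 8\right) e^{4 x}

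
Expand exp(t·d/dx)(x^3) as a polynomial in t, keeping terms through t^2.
x \left(3 t^{2} + 3 t x + x^{2}\right)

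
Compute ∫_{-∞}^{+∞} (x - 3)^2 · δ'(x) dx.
6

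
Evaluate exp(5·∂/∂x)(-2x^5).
- 2 x^{5} - 50 x^{4} - 500 x^{3} - 2500 x^{2} - 6250 x - 6250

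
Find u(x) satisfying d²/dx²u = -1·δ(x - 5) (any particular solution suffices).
-\frac{|x - 5|}{2}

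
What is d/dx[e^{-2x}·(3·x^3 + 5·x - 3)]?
\left(- 6 x^{3} + 9 x^{2} - 10 x + 11\right) e^{- 2 x}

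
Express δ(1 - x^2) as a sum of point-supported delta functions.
\frac{\delta(x - 1) + \delta(x + 1)}{2}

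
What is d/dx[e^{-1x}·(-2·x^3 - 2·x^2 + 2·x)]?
2 \left(x^{3} - 2 x^{2} - 3 x + 1\right) e^{- x}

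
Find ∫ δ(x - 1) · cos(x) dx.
\cos{\left(1 \right)}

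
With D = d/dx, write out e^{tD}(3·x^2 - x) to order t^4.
3 t^{2} + t \left(6 x - 1\right) + 3 x^{2} - x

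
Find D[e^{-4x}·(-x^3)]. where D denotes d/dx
x^{2} \left(4 x - 3\right) e^{- 4 x}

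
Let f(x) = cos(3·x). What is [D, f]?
- 3 \sin{\left(3 x \right)}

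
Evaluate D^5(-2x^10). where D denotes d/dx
- 60480 x^{5}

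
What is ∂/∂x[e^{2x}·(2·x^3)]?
x^{2} \left(4 x + 6\right) e^{2 x}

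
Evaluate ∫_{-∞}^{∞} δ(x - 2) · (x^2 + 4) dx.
8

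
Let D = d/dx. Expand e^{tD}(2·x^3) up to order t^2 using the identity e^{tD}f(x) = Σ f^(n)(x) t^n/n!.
2 x \left(3 t^{2} + 3 t x + x^{2}\right)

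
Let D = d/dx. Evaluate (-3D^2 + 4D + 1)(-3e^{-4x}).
189 e^{- 4 x}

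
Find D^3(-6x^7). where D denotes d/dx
- 1260 x^{4}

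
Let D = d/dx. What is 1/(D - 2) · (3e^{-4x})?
- \frac{e^{- 4 x}}{2}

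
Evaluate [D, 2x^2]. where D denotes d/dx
4 x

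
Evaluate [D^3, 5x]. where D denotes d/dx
15D^{2}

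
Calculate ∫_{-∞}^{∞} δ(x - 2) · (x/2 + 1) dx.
2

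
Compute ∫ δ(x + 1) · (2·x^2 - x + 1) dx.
4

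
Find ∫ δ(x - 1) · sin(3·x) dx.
\sin{\left(3 \right)}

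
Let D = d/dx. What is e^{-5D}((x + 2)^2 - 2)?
x^{2} - 6 x + 7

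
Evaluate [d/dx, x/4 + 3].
\frac{1}{4}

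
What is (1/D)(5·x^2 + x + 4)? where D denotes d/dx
\frac{5 x^{3}}{3} + \frac{x^{2}}{2} + 4 x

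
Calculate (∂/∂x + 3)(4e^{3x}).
24 e^{3 x}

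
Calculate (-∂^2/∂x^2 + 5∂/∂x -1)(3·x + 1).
14 - 3 x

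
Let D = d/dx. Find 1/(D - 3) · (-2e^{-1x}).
\frac{e^{- x}}{2}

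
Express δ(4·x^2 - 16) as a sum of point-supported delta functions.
\frac{\delta(x - 2) + \delta(x + 2)}{16}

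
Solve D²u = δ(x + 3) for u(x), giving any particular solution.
\frac{|x + 3|}{2}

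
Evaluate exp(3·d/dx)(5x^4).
5 x^{4} + 60 x^{3} + 270 x^{2} + 540 x + 405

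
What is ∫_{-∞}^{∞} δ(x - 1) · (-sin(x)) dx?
- \sin{\left(1 \right)}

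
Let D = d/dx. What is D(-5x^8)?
- 40 x^{7}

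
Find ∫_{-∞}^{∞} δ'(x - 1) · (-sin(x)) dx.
\cos{\left(1 \right)}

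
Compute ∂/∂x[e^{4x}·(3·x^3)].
x^{2} \left(12 x + 9\right) e^{4 x}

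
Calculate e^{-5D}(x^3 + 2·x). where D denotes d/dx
x^{3} - 15 x^{2} + 77 x - 135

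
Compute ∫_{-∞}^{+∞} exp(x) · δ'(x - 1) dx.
- e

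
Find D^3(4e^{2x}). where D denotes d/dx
32 e^{2 x}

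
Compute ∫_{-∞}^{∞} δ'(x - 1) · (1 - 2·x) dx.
2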